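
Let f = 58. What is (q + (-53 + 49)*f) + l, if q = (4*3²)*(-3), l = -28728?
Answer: -29068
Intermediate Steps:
q = -108 (q = (4*9)*(-3) = 36*(-3) = -108)
(q + (-53 + 49)*f) + l = (-108 + (-53 + 49)*58) - 28728 = (-108 - 4*58) - 28728 = (-108 - 232) - 28728 = -340 - 28728 = -29068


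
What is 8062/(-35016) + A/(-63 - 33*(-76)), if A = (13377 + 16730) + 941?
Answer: 59303621/4756340 ≈ 12.468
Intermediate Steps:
A = 31048 (A = 30107 + 941 = 31048)
8062/(-35016) + A/(-63 - 33*(-76)) = 8062/(-35016) + 31048/(-63 - 33*(-76)) = 8062*(-1/35016) + 31048/(-63 + 2508) = -4031/17508 + 31048/2445 = 59303621/4756340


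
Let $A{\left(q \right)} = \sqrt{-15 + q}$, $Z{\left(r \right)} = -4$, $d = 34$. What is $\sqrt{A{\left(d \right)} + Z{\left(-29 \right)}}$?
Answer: $\sqrt{-4 + \sqrt{19}} \approx 0.59908$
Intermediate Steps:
$\sqrt{A{\left(d \right)} + Z{\left(-29 \right)}} = \sqrt{\sqrt{-15 + 34} - 4} = \sqrt{\sqrt{19} - 4} = \sqrt{-4 + \sqrt{19}}$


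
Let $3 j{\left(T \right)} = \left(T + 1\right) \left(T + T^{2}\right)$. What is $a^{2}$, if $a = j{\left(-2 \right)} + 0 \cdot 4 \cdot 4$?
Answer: $\frac{4}{9} \approx 0.44444$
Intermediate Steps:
$j{\left(T \right)} = \frac{\left(1 + T\right) \left(T + T^{2}\right)}{3}$ ($j{\left(T \right)} = \frac{\left(T + 1\right) \left(T + T^{2}\right)}{3} = \frac{\left(1 + T\right) \left(T + T^{2}\right)}{3}$)
$a = - \frac{2}{3}$ ($a = \frac{1}{3} \left(-2\right) \left(1 + \left(-2\right)^{2} + 2 \left(-2\right)\right) + 0 \cdot 4 \cdot 4 = \frac{1}{3} \left(-2\right) \left(1 + 4 - 4\right) + 0 \cdot 4 = \frac{1}{3} \left(-2\right) 1 + 0 = - \frac{2}{3} + 0 = - \frac{2}{3} \approx -0.66667$)
$a^{2} = \left(- \frac{2}{3}\right)^{2} = \frac{4}{9}$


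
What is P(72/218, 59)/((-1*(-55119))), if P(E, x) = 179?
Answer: 179/55119 ≈ 0.0032475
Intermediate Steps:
P(72/218, 59)/((-1*(-55119))) = 179/((-1*(-55119))) = 179/55119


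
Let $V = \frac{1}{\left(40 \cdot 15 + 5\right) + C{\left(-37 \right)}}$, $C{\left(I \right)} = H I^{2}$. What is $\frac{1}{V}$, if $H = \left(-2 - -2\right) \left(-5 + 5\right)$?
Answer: $605$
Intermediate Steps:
$H = 0$ ($H = \left(-2 + 2\right) 0 = 0 \cdot 0 = 0$)
$C{\left(I \right)} = 0$ ($C{\left(I \right)} = 0 I^{2} = 0$)
$V = \frac{1}{605}$ ($V = \frac{1}{\left(40 \cdot 15 + 5\right) + 0} = \frac{1}{\left(600 + 5\right) + 0} = \frac{1}{605 + 0} = \frac{1}{605} \approx 0.0016529$)
$\frac{1}{V} = \frac{1}{\frac{1}{605}} = 605$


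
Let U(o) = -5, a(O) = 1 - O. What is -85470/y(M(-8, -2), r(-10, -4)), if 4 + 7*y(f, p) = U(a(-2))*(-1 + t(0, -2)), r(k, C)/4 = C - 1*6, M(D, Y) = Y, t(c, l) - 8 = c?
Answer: 199430/13 ≈ 15341.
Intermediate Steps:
t(c, l) = 8 + c
r(k, C) = -24 + 4*C (r(k, C) = 4*(C - 1*6) = 4*(C - 6) = 4*(-6 + C) = -24 + 4*C)
y(f, p) = -39/7 (y(f, p) = -4/7 + (-5*(-1 + (8 + 0)))/7 = -4/7 + (-5*(-1 + 8))/7 = -4/7 + (-5*7)/7 = -4/7 + (⅐)*(-35) = -4/7 - 5 = -39/7)
-85470/y(M(-8, -2), r(-10, -4)) = -85470/(-39/7) = -85470*(-7/39) = 199430/13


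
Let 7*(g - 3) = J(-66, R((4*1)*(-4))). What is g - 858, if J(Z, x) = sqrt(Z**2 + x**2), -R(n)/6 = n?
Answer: -855 + 6*sqrt(377)/7 ≈ -838.36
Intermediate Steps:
R(n) = -6*n
g = 3 + 6*sqrt(377)/7 (g = 3 + sqrt((-66)**2 + (-6*4*1*(-4))**2)/7 = 3 + sqrt(4356 + (-24*(-4))**2)/7 = 3 + sqrt(4356 + (-6*(-16))**2)/7 = 3 + sqrt(4356 + 96**2)/7 = 3 + sqrt(4356 + 9216)/7 = 3 + sqrt(13572)/7 = 3 + (6*sqrt(377))/7 = 3 + 6*sqrt(377)/7 ≈ 19.643)
g - 858 = (3 + 6*sqrt(377)/7) - 858 = -855 + 6*sqrt(377)/7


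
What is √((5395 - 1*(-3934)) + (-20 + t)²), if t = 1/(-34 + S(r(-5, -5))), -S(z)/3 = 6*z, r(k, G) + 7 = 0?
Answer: √82342577/92 ≈ 98.634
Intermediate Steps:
r(k, G) = -7 (r(k, G) = -7 + 0 = -7)
S(z) = -18*z
t = 1/92 (t = 1/(-34 - 18*(-7)) = 1/(-34 + 126) = 1/92 ≈ 0.010870)
√((5395 - 1*(-3934)) + (-20 + t)²) = √((5395 - 1*(-3934)) + (-20 + 1/92)²) = √((5395 + 3934) + (-1839/92)²) = √(9329 + 3381921/8464) = √(82342577/8464) = √82342577/92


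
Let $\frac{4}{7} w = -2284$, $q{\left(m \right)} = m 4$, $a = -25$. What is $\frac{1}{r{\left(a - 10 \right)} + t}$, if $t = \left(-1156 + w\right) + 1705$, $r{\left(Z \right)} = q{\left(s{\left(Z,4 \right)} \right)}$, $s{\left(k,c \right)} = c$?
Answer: $- \frac{1}{3432} \approx -0.00029138$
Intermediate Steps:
$q{\left(m \right)} = 4 m$
$w = -3997$ ($w = \frac{7}{4} \left(-2284\right) = -3997$)
$r{\left(Z \right)} = 16$ ($r{\left(Z \right)} = 4 \cdot 4 = 16$)
$t = -3448$ ($t = \left(-1156 - 3997\right) + 1705 = -5153 + 1705 = -3448$)
$\frac{1}{r{\left(a - 10 \right)} + t} = \frac{1}{16 - 3448} = \frac{1}{-3432} = - \frac{1}{3432}$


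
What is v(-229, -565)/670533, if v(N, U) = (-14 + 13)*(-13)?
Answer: 13/670533 ≈ 1.9388e-5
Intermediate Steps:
v(N, U) = 13 (v(N, U) = -1*(-13) = 13)
v(-229, -565)/670533 = 13/670533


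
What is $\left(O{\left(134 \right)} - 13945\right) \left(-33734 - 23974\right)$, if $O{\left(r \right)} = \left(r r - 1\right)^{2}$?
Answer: $-18603217160640$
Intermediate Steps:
$O{\left(r \right)} = \left(-1 + r^{2}\right)^{2}$ ($O{\left(r \right)} = \left(r^{2} - 1\right)^{2} = \left(-1 + r^{2}\right)^{2}$)
$\left(O{\left(134 \right)} - 13945\right) \left(-33734 - 23974\right) = \left(\left(-1 + 134^{2}\right)^{2} - 13945\right) \left(-33734 - 23974\right) = \left(\left(-1 + 17956\right)^{2} - 13945\right) \left(-57708\right) = \left(17955^{2} - 13945\right) \left(-57708\right) = \left(322382025 - 13945\right) \left(-57708\right) = 322368080 \left(-57708\right) = -18603217160640$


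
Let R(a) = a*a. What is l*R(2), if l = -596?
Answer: -2384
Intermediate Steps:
R(a) = a²
l*R(2) = -596*2² = -596*4 = -2384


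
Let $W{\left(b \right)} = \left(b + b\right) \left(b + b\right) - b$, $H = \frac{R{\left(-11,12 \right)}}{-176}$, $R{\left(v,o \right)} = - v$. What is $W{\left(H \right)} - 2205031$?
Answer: $- \frac{141121979}{64} \approx -2.205 \cdot 10^{6}$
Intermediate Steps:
$H = - \frac{1}{16}$ ($H = \frac{\left(-1\right) \left(-11\right)}{-176} = 11 \left(- \frac{1}{176}\right) = - \frac{1}{16} \approx -0.0625$)
$W{\left(b \right)} = - b + 4 b^{2}$ ($W{\left(b \right)} = 2 b 2 b - b = 4 b^{2} - b = - b + 4 b^{2}$)
$W{\left(H \right)} - 2205031 = - \frac{-1 + 4 \left(- \frac{1}{16}\right)}{16} - 2205031 = - \frac{-1 - \frac{1}{4}}{16} - 2205031 = \left(- \frac{1}{16}\right) \left(- \frac{5}{4}\right) - 2205031 = \frac{5}{64} - 2205031 = - \frac{141121979}{64}$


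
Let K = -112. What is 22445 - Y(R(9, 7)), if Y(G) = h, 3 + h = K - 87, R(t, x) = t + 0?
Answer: 22647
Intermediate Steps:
R(t, x) = t
h = -202 (h = -3 + (-112 - 87) = -3 - 199 = -202)
Y(G) = -202
22445 - Y(R(9, 7)) = 22445 - 1*(-202) = 22445 + 202 = 22647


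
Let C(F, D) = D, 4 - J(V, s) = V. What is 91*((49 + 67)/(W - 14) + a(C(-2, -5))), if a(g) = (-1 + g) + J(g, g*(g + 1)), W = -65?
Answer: 11011/79 ≈ 139.38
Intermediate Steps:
J(V, s) = 4 - V
a(g) = 3 (a(g) = (-1 + g) + (4 - g) = 3)
91*((49 + 67)/(W - 14) + a(C(-2, -5))) = 91*((49 + 67)/(-65 - 14) + 3) = 91*(116/(-79) + 3) = 91*(116*(-1/79) + 3) = 91*(-116/79 + 3) = 91*(121/79) = 11011/79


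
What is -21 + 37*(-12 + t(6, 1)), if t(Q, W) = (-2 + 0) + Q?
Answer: -317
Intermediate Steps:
t(Q, W) = -2 + Q
-21 + 37*(-12 + t(6, 1)) = -21 + 37*(-12 + (-2 + 6)) = -21 + 37*(-12 + 4) = -21 + 37*(-8) = -21 - 296 = -317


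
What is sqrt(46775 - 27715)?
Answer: 2*sqrt(4765) ≈ 138.06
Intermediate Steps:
sqrt(46775 - 27715) = sqrt(19060) = 2*sqrt(4765)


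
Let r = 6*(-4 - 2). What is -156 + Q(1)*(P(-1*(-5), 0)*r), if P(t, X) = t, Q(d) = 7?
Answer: -1416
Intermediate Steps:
r = -36 (r = 6*(-6) = -36)
-156 + Q(1)*(P(-1*(-5), 0)*r) = -156 + 7*(-1*(-5)*(-36)) = -156 + 7*(5*(-36)) = -156 + 7*(-180) = -156 - 1260 = -1416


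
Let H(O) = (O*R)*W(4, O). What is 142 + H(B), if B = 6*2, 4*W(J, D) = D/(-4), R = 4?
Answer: 106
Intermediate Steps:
W(J, D) = -D/16 (W(J, D) = (D/(-4))/4 = (D*(-1/4))/4 = (-D/4)/4 = -D/16)
B = 12
H(O) = -O**2/4 (H(O) = (O*4)*(-O/16) = (4*O)*(-O/16) = -O**2/4)
142 + H(B) = 142 - 1/4*12**2 = 142 - 1/4*144 = 142 - 36 = 106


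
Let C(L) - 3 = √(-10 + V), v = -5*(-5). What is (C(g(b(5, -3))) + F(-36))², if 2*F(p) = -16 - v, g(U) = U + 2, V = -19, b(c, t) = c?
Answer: 1109/4 - 35*I*√29 ≈ 277.25 - 188.48*I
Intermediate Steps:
v = 25
g(U) = 2 + U
F(p) = -41/2 (F(p) = (-16 - 1*25)/2 = (-16 - 25)/2 = (½)*(-41) = -41/2)
C(L) = 3 + I*√29 (C(L) = 3 + √(-10 - 19) = 3 + √(-29) = 3 + I*√29)
(C(g(b(5, -3))) + F(-36))² = ((3 + I*√29) - 41/2)² = (-35/2 + I*√29)²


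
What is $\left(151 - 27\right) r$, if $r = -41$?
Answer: $-5084$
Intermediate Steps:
$\left(151 - 27\right) r = \left(151 - 27\right) \left(-41\right) = 124 \left(-41\right) = -5084$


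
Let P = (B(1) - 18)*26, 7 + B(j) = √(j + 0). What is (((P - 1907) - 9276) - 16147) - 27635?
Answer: -55589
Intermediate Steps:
B(j) = -7 + √j (B(j) = -7 + √(j + 0) = -7 + √j)
P = -624 (P = ((-7 + √1) - 18)*26 = ((-7 + 1) - 18)*26 = (-6 - 18)*26 = -24*26 = -624)
(((P - 1907) - 9276) - 16147) - 27635 = (((-624 - 1907) - 9276) - 16147) - 27635 = ((-2531 - 9276) - 16147) - 27635 = (-11807 - 16147) - 27635 = -27954 - 27635 = -55589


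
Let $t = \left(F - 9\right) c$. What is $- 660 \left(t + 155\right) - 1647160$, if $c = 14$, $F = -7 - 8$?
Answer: $-1527700$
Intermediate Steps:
$F = -15$ ($F = -7 - 8 = -15$)
$t = -336$ ($t = \left(-15 - 9\right) 14 = \left(-24\right) 14 = -336$)
$- 660 \left(t + 155\right) - 1647160 = - 660 \left(-336 + 155\right) - 1647160 = \left(-660\right) \left(-181\right) - 1647160 = 119460 - 1647160 = -1527700$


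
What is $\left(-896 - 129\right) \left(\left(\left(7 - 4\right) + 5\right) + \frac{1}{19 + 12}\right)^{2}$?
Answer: $- \frac{63551025}{961} \approx -66130.0$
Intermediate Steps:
$\left(-896 - 129\right) \left(\left(\left(7 - 4\right) + 5\right) + \frac{1}{19 + 12}\right)^{2} = - 1025 \left(\left(\left(7 + \left(-4 + 0\right)\right) + 5\right) + \frac{1}{31}\right)^{2} = - 1025 \left(\left(\left(7 - 4\right) + 5\right) + \frac{1}{31}\right)^{2} = - 1025 \left(\left(3 + 5\right) + \frac{1}{31}\right)^{2} = - 1025 \left(8 + \frac{1}{31}\right)^{2} = - 1025 \left(\frac{249}{31}\right)^{2} = \left(-1025\right) \frac{62001}{961} = - \frac{63551025}{961}$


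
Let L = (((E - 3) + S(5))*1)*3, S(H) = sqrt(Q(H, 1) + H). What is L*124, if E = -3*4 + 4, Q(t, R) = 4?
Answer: -2976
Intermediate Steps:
S(H) = sqrt(4 + H)
E = -8 (E = -12 + 4 = -8)
L = -24 (L = (((-8 - 3) + sqrt(4 + 5))*1)*3 = ((-11 + sqrt(9))*1)*3 = ((-11 + 3)*1)*3 = -8*1*3 = -8*3 = -24)
L*124 = -24*124 = -2976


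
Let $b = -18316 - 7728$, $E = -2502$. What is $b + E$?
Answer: $-28546$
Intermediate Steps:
$b = -26044$
$b + E = -26044 - 2502 = -28546$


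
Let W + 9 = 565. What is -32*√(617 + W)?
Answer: -32*√1173 ≈ -1096.0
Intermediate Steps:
W = 556 (W = -9 + 565 = 556)
-32*√(617 + W) = -32*√(617 + 556) = -32*√1173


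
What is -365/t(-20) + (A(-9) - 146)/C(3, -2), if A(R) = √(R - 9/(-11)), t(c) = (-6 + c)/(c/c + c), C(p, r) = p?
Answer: -24601/78 + I*√110/11 ≈ -315.4 + 0.95346*I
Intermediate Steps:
t(c) = (-6 + c)/(1 + c)
A(R) = √(9/11 + R) (A(R) = √(R - 9*(-1/11)) = √(R + 9/11) = √(9/11 + R))
-365/t(-20) + (A(-9) - 146)/C(3, -2) = -365*(1 - 20)/(-6 - 20) + (√(99 + 121*(-9))/11 - 146)/3 = -365/(-26/(-19)) + (√(99 - 1089)/11 - 146)*(⅓) = -365/((-1/19*(-26))) + (√(-990)/11 - 146)*(⅓) = -365/26/19 + ((3*I*√110)/11 - 146)*(⅓) = -365*19/26 + (3*I*√110/11 - 146)*(⅓) = -6935/26 + (-146 + 3*I*√110/11)*(⅓) = -6935/26 + (-146/3 + I*√110/11) = -24601/78 + I*√110/11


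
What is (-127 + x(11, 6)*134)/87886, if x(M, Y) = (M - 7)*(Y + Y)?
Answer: 6305/87886 ≈ 0.071741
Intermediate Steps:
x(M, Y) = 2*Y*(-7 + M) (x(M, Y) = (-7 + M)*(2*Y) = 2*Y*(-7 + M))
(-127 + x(11, 6)*134)/87886 = (-127 + (2*6*(-7 + 11))*134)/87886 = (-127 + (2*6*4)*134)*(1/87886) = (-127 + 48*134)*(1/87886) = (-127 + 6432)*(1/87886) = 6305*(1/87886) = 6305/87886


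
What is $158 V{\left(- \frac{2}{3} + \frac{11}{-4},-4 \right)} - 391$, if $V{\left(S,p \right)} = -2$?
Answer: $-707$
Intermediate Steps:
$158 V{\left(- \frac{2}{3} + \frac{11}{-4},-4 \right)} - 391 = 158 \left(-2\right) - 391 = -316 - 391 = -707$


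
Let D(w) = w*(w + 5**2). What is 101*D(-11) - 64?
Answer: -15618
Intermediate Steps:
D(w) = w*(25 + w) (D(w) = w*(w + 25) = w*(25 + w))
101*D(-11) - 64 = 101*(-11*(25 - 11)) - 64 = 101*(-11*14) - 64 = 101*(-154) - 64 = -15554 - 64 = -15618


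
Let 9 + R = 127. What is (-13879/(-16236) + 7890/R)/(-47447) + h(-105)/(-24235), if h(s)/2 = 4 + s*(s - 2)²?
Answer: 109274535500593861/1101495776378580 ≈ 99.206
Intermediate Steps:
R = 118 (R = -9 + 127 = 118)
h(s) = 8 + 2*s*(-2 + s)² (h(s) = 2*(4 + s*(s - 2)²) = 2*(4 + s*(-2 + s)²) = 8 + 2*s*(-2 + s)²)
(-13879/(-16236) + 7890/R)/(-47447) + h(-105)/(-24235) = (-13879/(-16236) + 7890/118)/(-47447) + (8 + 2*(-105)*(-2 - 105)²)/(-24235) = (-13879*(-1/16236) + 7890*(1/118))*(-1/47447) + (8 + 2*(-105)*(-107)²)*(-1/24235) = (13879/16236 + 3945/59)*(-1/47447) + (8 + 2*(-105)*11449)*(-1/24235) = (64869881/957924)*(-1/47447) + (8 - 2404290)*(-1/24235) = -64869881/45450620028 - 2404282*(-1/24235) = -64869881/45450620028 + 2404282/24235 = 109274535500593861/1101495776378580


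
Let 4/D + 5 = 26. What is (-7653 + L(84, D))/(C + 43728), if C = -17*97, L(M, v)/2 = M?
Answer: -7485/42079 ≈ -0.17788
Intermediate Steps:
D = 4/21 (D = 4/(-5 + 26) = 4/21 ≈ 0.19048)
L(M, v) = 2*M
C = -1649
(-7653 + L(84, D))/(C + 43728) = (-7653 + 2*84)/(-1649 + 43728) = (-7653 + 168)/42079 = -7485*1/42079 = -7485/42079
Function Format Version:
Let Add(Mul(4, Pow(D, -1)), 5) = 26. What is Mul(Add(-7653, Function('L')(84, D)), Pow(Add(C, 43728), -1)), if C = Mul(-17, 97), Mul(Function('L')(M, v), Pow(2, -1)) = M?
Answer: Rational(-7485, 42079) ≈ -0.17788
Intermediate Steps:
D = Rational(4, 21) (D = Mul(4, Pow(Add(-5, 26), -1)) = Mul(4, Pow(21, -1)) = Mul(4, Rational(1, 21)) = Rational(4, 21) ≈ 0.19048)
Function('L')(M, v) = Mul(2, M)
C = -1649
Mul(Add(-7653, Function('L')(84, D)), Pow(Add(C, 43728), -1)) = Mul(Add(-7653, Mul(2, 84)), Pow(Add(-1649, 43728), -1)) = Mul(Add(-7653, 168), Pow(42079, -1)) = Mul(-7485, Rational(1, 42079)) = Rational(-7485, 42079)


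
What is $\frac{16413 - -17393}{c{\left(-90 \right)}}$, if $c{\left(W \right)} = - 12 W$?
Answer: $\frac{16903}{540} \approx 31.302$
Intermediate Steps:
$\frac{16413 - -17393}{c{\left(-90 \right)}} = \frac{16413 - -17393}{\left(-12\right) \left(-90\right)} = \frac{16413 + 17393}{1080} = 33806 \cdot \frac{1}{1080} = \frac{16903}{540}$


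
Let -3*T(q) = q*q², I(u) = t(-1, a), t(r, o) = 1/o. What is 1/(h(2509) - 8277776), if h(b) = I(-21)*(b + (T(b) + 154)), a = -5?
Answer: 3/3134036720 ≈ 9.5723e-10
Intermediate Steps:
I(u) = -⅕ (I(u) = 1/(-5) = -⅕)
T(q) = -q³/3 (T(q) = -q*q²/3 = -q³/3)
h(b) = -154/5 - b/5 + b³/15 (h(b) = -(b + (-b³/3 + 154))/5 = -(b + (154 - b³/3))/5 = -(154 + b - b³/3)/5 = -154/5 - b/5 + b³/15)
1/(h(2509) - 8277776) = 1/((-154/5 - ⅕*2509 + (1/15)*2509³) - 8277776) = 1/((-154/5 - 2509/5 + (1/15)*15794358229) - 8277776) = 1/((-154/5 - 2509/5 + 15794358229/15) - 8277776) = 1/(3158870048/3 - 8277776) = 1/(3134036720/3) = 3/3134036720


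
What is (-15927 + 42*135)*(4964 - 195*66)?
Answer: 81091842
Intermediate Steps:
(-15927 + 42*135)*(4964 - 195*66) = (-15927 + 5670)*(4964 - 12870) = -10257*(-7906) = 81091842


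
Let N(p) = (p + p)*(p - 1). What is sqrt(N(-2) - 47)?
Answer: I*sqrt(35) ≈ 5.9161*I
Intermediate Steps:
N(p) = 2*p*(-1 + p) (N(p) = (2*p)*(-1 + p) = 2*p*(-1 + p))
sqrt(N(-2) - 47) = sqrt(2*(-2)*(-1 - 2) - 47) = sqrt(2*(-2)*(-3) - 47) = sqrt(12 - 47) = sqrt(-35) = I*sqrt(35)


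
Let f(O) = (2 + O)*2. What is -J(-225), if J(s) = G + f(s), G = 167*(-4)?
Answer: 1114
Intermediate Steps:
f(O) = 4 + 2*O
G = -668
J(s) = -664 + 2*s (J(s) = -668 + (4 + 2*s) = -664 + 2*s)
-J(-225) = -(-664 + 2*(-225)) = -(-664 - 450) = -1*(-1114) = 1114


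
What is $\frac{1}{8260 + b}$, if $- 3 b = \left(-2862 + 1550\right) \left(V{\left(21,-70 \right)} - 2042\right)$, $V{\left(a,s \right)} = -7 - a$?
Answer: $- \frac{1}{897020} \approx -1.1148 \cdot 10^{-6}$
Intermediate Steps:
$b = -905280$ ($b = - \frac{\left(-2862 + 1550\right) \left(\left(-7 - 21\right) - 2042\right)}{3} = - \frac{\left(-1312\right) \left(\left(-7 - 21\right) - 2042\right)}{3} = - \frac{\left(-1312\right) \left(-28 - 2042\right)}{3} = - \frac{\left(-1312\right) \left(-2070\right)}{3} = \left(- \frac{1}{3}\right) 2715840 = -905280$)
$\frac{1}{8260 + b} = \frac{1}{8260 - 905280} = \frac{1}{-897020} = - \frac{1}{897020}$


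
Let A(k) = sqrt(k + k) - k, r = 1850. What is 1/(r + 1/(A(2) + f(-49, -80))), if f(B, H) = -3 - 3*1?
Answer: 6/11099 ≈ 0.00054059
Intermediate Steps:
f(B, H) = -6 (f(B, H) = -3 - 3 = -6)
A(k) = -k + sqrt(2)*sqrt(k) (A(k) = sqrt(2*k) - k = sqrt(2)*sqrt(k) - k = -k + sqrt(2)*sqrt(k))
1/(r + 1/(A(2) + f(-49, -80))) = 1/(1850 + 1/((-1*2 + sqrt(2)*sqrt(2)) - 6)) = 1/(1850 + 1/((-2 + 2) - 6)) = 1/(1850 + 1/(0 - 6)) = 1/(1850 + 1/(-6)) = 1/(1850 - 1/6) = 1/(11099/6) = 6/11099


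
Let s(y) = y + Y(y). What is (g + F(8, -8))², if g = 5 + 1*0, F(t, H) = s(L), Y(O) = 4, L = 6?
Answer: 225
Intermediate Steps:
s(y) = 4 + y (s(y) = y + 4 = 4 + y)
F(t, H) = 10 (F(t, H) = 4 + 6 = 10)
g = 5 (g = 5 + 0 = 5)
(g + F(8, -8))² = (5 + 10)² = 15² = 225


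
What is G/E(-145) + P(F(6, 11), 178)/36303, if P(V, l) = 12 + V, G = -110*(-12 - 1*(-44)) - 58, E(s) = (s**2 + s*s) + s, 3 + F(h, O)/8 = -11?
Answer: -134082634/1521277215 ≈ -0.088138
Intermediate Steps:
F(h, O) = -112 (F(h, O) = -24 + 8*(-11) = -24 - 88 = -112)
E(s) = s + 2*s**2 (E(s) = (s**2 + s**2) + s = 2*s**2 + s = s + 2*s**2)
G = -3578 (G = -110*(-12 + 44) - 58 = -110*32 - 58 = -3520 - 58 = -3578)
G/E(-145) + P(F(6, 11), 178)/36303 = -3578*(-1/(145*(1 + 2*(-145)))) + (12 - 112)/36303 = -3578*(-1/(145*(1 - 290))) - 100*1/36303 = -3578/((-145*(-289))) - 100/36303 = -3578/41905 - 100/36303 = -134082634/1521277215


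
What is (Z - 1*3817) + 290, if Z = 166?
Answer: -3361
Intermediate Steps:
(Z - 1*3817) + 290 = (166 - 1*3817) + 290 = (166 - 3817) + 290 = -3651 + 290 = -3361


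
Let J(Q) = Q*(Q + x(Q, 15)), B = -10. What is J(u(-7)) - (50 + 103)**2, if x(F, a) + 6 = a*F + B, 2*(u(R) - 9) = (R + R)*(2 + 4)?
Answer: -5457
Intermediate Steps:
u(R) = 9 + 6*R (u(R) = 9 + ((R + R)*(2 + 4))/2 = 9 + ((2*R)*6)/2 = 9 + (12*R)/2 = 9 + 6*R)
x(F, a) = -16 + F*a (x(F, a) = -6 + (a*F - 10) = -6 + (F*a - 10) = -6 + (-10 + F*a) = -16 + F*a)
J(Q) = Q*(-16 + 16*Q) (J(Q) = Q*(Q + (-16 + Q*15)) = Q*(Q + (-16 + 15*Q)) = Q*(-16 + 16*Q))
J(u(-7)) - (50 + 103)**2 = 16*(9 + 6*(-7))*(-1 + (9 + 6*(-7))) - (50 + 103)**2 = 16*(9 - 42)*(-1 + (9 - 42)) - 1*153**2 = 16*(-33)*(-1 - 33) - 1*23409 = 16*(-33)*(-34) - 23409 = 17952 - 23409 = -5457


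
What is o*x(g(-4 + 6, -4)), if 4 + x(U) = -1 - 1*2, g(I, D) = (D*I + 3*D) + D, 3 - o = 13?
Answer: 70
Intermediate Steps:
o = -10 (o = 3 - 1*13 = 3 - 13 = -10)
g(I, D) = 4*D + D*I (g(I, D) = (3*D + D*I) + D = 4*D + D*I)
x(U) = -7 (x(U) = -4 + (-1 - 1*2) = -4 + (-1 - 2) = -4 - 3 = -7)
o*x(g(-4 + 6, -4)) = -10*(-7) = 70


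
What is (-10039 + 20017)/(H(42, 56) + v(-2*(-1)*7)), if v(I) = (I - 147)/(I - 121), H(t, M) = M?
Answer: 1067646/6125 ≈ 174.31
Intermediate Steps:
v(I) = (-147 + I)/(-121 + I)
(-10039 + 20017)/(H(42, 56) + v(-2*(-1)*7)) = (-10039 + 20017)/(56 + (-147 - 2*(-1)*7)/(-121 - 2*(-1)*7)) = 9978/(56 + (-147 + 2*7)/(-121 + 2*7)) = 9978/(56 + (-147 + 14)/(-121 + 14)) = 9978/(56 - 133/(-107)) = 9978/(56 - 1/107*(-133)) = 9978/(56 + 133/107) = 9978/(6125/107) = 9978*(107/6125) = 1067646/6125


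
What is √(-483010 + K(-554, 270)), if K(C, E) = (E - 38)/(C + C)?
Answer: 2*I*√9265222589/277 ≈ 694.99*I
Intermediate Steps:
K(C, E) = (-38 + E)/(2*C) (K(C, E) = (-38 + E)/((2*C)) = (-38 + E)*(1/(2*C)) = (-38 + E)/(2*C))
√(-483010 + K(-554, 270)) = √(-483010 + (½)*(-38 + 270)/(-554)) = √(-483010 + (½)*(-1/554)*232) = √(-483010 - 58/277) = √(-133793828/277) = 2*I*√9265222589/277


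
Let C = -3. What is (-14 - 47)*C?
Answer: 183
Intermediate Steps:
(-14 - 47)*C = (-14 - 47)*(-3) = -61*(-3) = 183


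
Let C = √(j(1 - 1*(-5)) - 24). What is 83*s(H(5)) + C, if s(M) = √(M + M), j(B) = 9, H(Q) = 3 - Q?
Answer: I*(166 + √15) ≈ 169.87*I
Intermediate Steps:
s(M) = √2*√M (s(M) = √(2*M) = √2*√M)
C = I*√15 (C = √(9 - 24) = √(-15) = I*√15 ≈ 3.873*I)
83*s(H(5)) + C = 83*(√2*√(3 - 1*5)) + I*√15 = 83*(√2*√(3 - 5)) + I*√15 = 83*(√2*√(-2)) + I*√15 = 83*(√2*(I*√2)) + I*√15 = 83*(2*I) + I*√15 = 166*I + I*√15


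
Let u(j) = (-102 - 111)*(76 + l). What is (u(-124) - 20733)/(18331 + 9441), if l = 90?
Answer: -56091/27772 ≈ -2.0197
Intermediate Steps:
u(j) = -35358 (u(j) = (-102 - 111)*(76 + 90) = -213*166 = -35358)
(u(-124) - 20733)/(18331 + 9441) = (-35358 - 20733)/(18331 + 9441) = -56091/27772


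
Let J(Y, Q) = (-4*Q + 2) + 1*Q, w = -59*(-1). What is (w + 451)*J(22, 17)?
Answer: -24990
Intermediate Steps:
w = 59
J(Y, Q) = 2 - 3*Q (J(Y, Q) = (2 - 4*Q) + Q = 2 - 3*Q)
(w + 451)*J(22, 17) = (59 + 451)*(2 - 3*17) = 510*(2 - 51) = 510*(-49) = -24990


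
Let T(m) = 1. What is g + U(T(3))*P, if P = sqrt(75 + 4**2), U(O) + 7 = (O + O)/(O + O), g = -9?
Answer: -9 - 6*sqrt(91) ≈ -66.236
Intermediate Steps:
U(O) = -6 (U(O) = -7 + (O + O)/(O + O) = -7 + (2*O)/((2*O)) = -7 + (2*O)*(1/(2*O)) = -7 + 1 = -6)
P = sqrt(91) (P = sqrt(75 + 16) = sqrt(91) ≈ 9.5394)
g + U(T(3))*P = -9 - 6*sqrt(91)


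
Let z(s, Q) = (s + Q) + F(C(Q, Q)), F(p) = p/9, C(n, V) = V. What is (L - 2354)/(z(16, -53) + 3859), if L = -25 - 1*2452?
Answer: -43479/34345 ≈ -1.2659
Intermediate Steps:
F(p) = p/9 (F(p) = p*(1/9) = p/9)
L = -2477 (L = -25 - 2452 = -2477)
z(s, Q) = s + 10*Q/9 (z(s, Q) = (s + Q) + Q/9 = (Q + s) + Q/9 = s + 10*Q/9)
(L - 2354)/(z(16, -53) + 3859) = (-2477 - 2354)/((16 + (10/9)*(-53)) + 3859) = -4831/((16 - 530/9) + 3859) = -4831/(-386/9 + 3859) = -4831/34345/9 = -4831*9/34345 = -43479/34345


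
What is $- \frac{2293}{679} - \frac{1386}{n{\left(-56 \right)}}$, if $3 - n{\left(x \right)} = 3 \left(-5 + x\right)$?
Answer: $- \frac{227932}{21049} \approx -10.829$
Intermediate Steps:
$n{\left(x \right)} = 18 - 3 x$ ($n{\left(x \right)} = 3 - 3 \left(-5 + x\right) = 3 - \left(-15 + 3 x\right) = 18 - 3 x$)
$- \frac{2293}{679} - \frac{1386}{n{\left(-56 \right)}} = - \frac{2293}{679} - \frac{1386}{18 - -168} = \left(-2293\right) \frac{1}{679} - \frac{1386}{18 + 168} = - \frac{2293}{679} - \frac{1386}{186} = - \frac{2293}{679} - \frac{231}{31} = - \frac{227932}{21049}$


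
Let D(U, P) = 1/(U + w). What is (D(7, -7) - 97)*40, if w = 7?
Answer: -27140/7 ≈ -3877.1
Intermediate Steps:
D(U, P) = 1/(7 + U) (D(U, P) = 1/(U + 7) = 1/(7 + U))
(D(7, -7) - 97)*40 = (1/(7 + 7) - 97)*40 = (1/14 - 97)*40 = -1357/14*40 = -27140/7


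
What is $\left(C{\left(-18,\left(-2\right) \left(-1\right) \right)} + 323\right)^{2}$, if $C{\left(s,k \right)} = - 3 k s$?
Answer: $185761$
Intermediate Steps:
$C{\left(s,k \right)} = - 3 k s$
$\left(C{\left(-18,\left(-2\right) \left(-1\right) \right)} + 323\right)^{2} = \left(\left(-3\right) \left(\left(-2\right) \left(-1\right)\right) \left(-18\right) + 323\right)^{2} = \left(\left(-3\right) 2 \left(-18\right) + 323\right)^{2} = \left(108 + 323\right)^{2} = 431^{2} = 185761$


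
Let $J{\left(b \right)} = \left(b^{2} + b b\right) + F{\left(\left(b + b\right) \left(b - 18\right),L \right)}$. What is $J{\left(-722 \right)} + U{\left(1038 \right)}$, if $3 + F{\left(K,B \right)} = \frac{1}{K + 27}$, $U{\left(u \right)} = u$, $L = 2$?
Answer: $\frac{1115180598962}{1068587} \approx 1.0436 \cdot 10^{6}$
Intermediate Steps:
$F{\left(K,B \right)} = -3 + \frac{1}{27 + K}$ ($F{\left(K,B \right)} = -3 + \frac{1}{K + 27} = -3 + \frac{1}{27 + K}$)
$J{\left(b \right)} = 2 b^{2} + \frac{-80 - 6 b \left(-18 + b\right)}{27 + 2 b \left(-18 + b\right)}$ ($J{\left(b \right)} = \left(b^{2} + b b\right) + \frac{-80 - 3 \left(b + b\right) \left(b - 18\right)}{27 + \left(b + b\right) \left(b - 18\right)} = \left(b^{2} + b^{2}\right) + \frac{-80 - 3 \cdot 2 b \left(-18 + b\right)}{27 + 2 b \left(-18 + b\right)} = 2 b^{2} + \frac{-80 - 3 \cdot 2 b \left(-18 + b\right)}{27 + 2 b \left(-18 + b\right)} = 2 b^{2} + \frac{-80 - 6 b \left(-18 + b\right)}{27 + 2 b \left(-18 + b\right)}$)
$J{\left(-722 \right)} + U{\left(1038 \right)} = \frac{2 \left(-40 + \left(-722\right)^{2} \left(27 + 2 \left(-722\right) \left(-18 - 722\right)\right) - - 2166 \left(-18 - 722\right)\right)}{27 + 2 \left(-722\right) \left(-18 - 722\right)} + 1038 = \frac{2 \left(-40 + 521284 \left(27 + 2 \left(-722\right) \left(-740\right)\right) - \left(-2166\right) \left(-740\right)\right)}{27 + 2 \left(-722\right) \left(-740\right)} + 1038 = \frac{2 \left(-40 + 521284 \left(27 + 1068560\right) - 1602840\right)}{27 + 1068560} + 1038 = \frac{2 \left(-40 + 521284 \cdot 1068587 - 1602840\right)}{1068587} + 1038 = 2 \cdot \frac{1}{1068587} \left(-40 + 557037305708 - 1602840\right) + 1038 = 2 \cdot \frac{1}{1068587} \cdot 557035702828 + 1038 = \frac{1114071405656}{1068587} + 1038 = \frac{1115180598962}{1068587}$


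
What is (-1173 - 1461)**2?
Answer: 6937956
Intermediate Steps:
(-1173 - 1461)**2 = (-2634)**2 = 6937956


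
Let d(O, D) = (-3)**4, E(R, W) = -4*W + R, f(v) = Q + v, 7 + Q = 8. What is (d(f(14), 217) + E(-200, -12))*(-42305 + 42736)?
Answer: -30601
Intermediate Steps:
Q = 1 (Q = -7 + 8 = 1)
f(v) = 1 + v
E(R, W) = R - 4*W
d(O, D) = 81
(d(f(14), 217) + E(-200, -12))*(-42305 + 42736) = (81 + (-200 - 4*(-12)))*(-42305 + 42736) = (81 + (-200 + 48))*431 = (81 - 152)*431 = -71*431 = -30601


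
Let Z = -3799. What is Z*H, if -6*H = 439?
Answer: 1667761/6 ≈ 2.7796e+5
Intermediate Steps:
H = -439/6 (H = -⅙*439 = -439/6 ≈ -73.167)
Z*H = -3799*(-439/6) = 1667761/6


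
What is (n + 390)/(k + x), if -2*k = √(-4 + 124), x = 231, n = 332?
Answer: 55594/17777 + 722*√30/53331 ≈ 3.2015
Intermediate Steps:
k = -√30 (k = -√(-4 + 124)/2 = -√30 ≈ -5.4772)
(n + 390)/(k + x) = (332 + 390)/(-√30 + 231) = 722/(231 - √30)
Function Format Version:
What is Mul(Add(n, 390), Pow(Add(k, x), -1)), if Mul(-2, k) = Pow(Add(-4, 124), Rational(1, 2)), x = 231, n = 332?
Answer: Add(Rational(55594, 17777), Mul(Rational(722, 53331), Pow(30, Rational(1, 2)))) ≈ 3.2015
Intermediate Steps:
k = Mul(-1, Pow(30, Rational(1, 2))) (k = Mul(Rational(-1, 2), Pow(Add(-4, 124), Rational(1, 2))) = Mul(Rational(-1, 2), Pow(120, Rational(1, 2))) = Mul(Rational(-1, 2), Mul(2, Pow(30, Rational(1, 2)))) = Mul(-1, Pow(30, Rational(1, 2))) ≈ -5.4772)
Mul(Add(n, 390), Pow(Add(k, x), -1)) = Mul(Add(332, 390), Pow(Add(Mul(-1, Pow(30, Rational(1, 2))), 231), -1)) = Mul(722, Pow(Add(231, Mul(-1, Pow(30, Rational(1, 2)))), -1))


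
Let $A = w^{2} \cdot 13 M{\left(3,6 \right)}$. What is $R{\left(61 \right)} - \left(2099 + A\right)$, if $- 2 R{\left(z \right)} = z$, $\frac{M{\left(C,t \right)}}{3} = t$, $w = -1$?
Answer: $- \frac{4727}{2} \approx -2363.5$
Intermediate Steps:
$M{\left(C,t \right)} = 3 t$
$R{\left(z \right)} = - \frac{z}{2}$
$A = 234$ ($A = \left(-1\right)^{2} \cdot 13 \cdot 3 \cdot 6 = 1 \cdot 13 \cdot 18 = 13 \cdot 18 = 234$)
$R{\left(61 \right)} - \left(2099 + A\right) = \left(- \frac{1}{2}\right) 61 - \left(2099 + 234\right) = - \frac{61}{2} - 2333 = - \frac{4727}{2}$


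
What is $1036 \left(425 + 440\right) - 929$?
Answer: $895211$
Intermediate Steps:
$1036 \left(425 + 440\right) - 929 = 1036 \cdot 865 - 929 = 896140 - 929 = 895211$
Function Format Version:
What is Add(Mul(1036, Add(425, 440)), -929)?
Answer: 895211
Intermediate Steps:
Add(Mul(1036, Add(425, 440)), -929) = Add(Mul(1036, 865), -929) = Add(896140, -929) = 895211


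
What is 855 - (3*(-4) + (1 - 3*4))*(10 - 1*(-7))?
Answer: 1246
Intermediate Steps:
855 - (3*(-4) + (1 - 3*4))*(10 - 1*(-7)) = 855 - (-12 + (1 - 1*12))*(10 + 7) = 855 - (-12 + (1 - 12))*17 = 855 - (-12 - 11)*17 = 855 - (-23)*17 = 855 - 1*(-391) = 855 + 391 = 1246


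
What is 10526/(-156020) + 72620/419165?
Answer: 691804161/6539812330 ≈ 0.10578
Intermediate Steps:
10526/(-156020) + 72620/419165 = 10526*(-1/156020) + 72620*(1/419165) = -5263/78010 + 14524/83833 = 691804161/6539812330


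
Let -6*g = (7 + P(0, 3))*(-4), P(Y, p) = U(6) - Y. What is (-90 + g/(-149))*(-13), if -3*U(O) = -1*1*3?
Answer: 523198/447 ≈ 1170.5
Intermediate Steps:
U(O) = 1 (U(O) = -(-1*1)*3/3 = -(-1)*3/3 = -⅓*(-3) = 1)
P(Y, p) = 1 - Y
g = 16/3 (g = -(7 + (1 - 1*0))*(-4)/6 = -(7 + (1 + 0))*(-4)/6 = -(7 + 1)*(-4)/6 = -4*(-4)/3 = -⅙*(-32) = 16/3 ≈ 5.3333)
(-90 + g/(-149))*(-13) = (-90 + (16/3)/(-149))*(-13) = (-90 + (16/3)*(-1/149))*(-13) = (-90 - 16/447)*(-13) = -40246/447*(-13) = 523198/447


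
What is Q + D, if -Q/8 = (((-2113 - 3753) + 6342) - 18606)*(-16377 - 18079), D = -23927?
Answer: -4997522167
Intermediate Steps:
Q = -4997498240 (Q = -8*(((-2113 - 3753) + 6342) - 18606)*(-16377 - 18079) = -8*((-5866 + 6342) - 18606)*(-34456) = -8*(476 - 18606)*(-34456) = -(-145040)*(-34456) = -8*624687280 = -4997498240)
Q + D = -4997498240 - 23927 = -4997522167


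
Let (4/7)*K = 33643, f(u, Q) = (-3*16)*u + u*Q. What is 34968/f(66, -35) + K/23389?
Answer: -330231955/85416628 ≈ -3.8661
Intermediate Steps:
f(u, Q) = -48*u + Q*u
K = 235501/4 (K = (7/4)*33643 = 235501/4 ≈ 58875.)
34968/f(66, -35) + K/23389 = 34968/((66*(-48 - 35))) + (235501/4)/23389 = 34968/((66*(-83))) + (235501/4)*(1/23389) = 34968/(-5478) + 235501/93556 = 34968*(-1/5478) + 235501/93556 = -5828/913 + 235501/93556 = -330231955/85416628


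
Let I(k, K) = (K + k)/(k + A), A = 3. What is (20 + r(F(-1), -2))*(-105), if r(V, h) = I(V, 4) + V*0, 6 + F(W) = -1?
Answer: -8715/4 ≈ -2178.8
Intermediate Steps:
F(W) = -7 (F(W) = -6 - 1 = -7)
I(k, K) = (K + k)/(3 + k) (I(k, K) = (K + k)/(k + 3) = (K + k)/(3 + k))
r(V, h) = (4 + V)/(3 + V) (r(V, h) = (4 + V)/(3 + V) + V*0 = (4 + V)/(3 + V) + 0 = (4 + V)/(3 + V))
(20 + r(F(-1), -2))*(-105) = (20 + (4 - 7)/(3 - 7))*(-105) = (20 - 3/(-4))*(-105) = (20 - ¼*(-3))*(-105) = (20 + ¾)*(-105) = (83/4)*(-105) = -8715/4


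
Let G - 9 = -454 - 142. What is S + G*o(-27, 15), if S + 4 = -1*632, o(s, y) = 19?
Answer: -11789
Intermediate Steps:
S = -636 (S = -4 - 1*632 = -4 - 632 = -636)
G = -587 (G = 9 + (-454 - 142) = 9 - 596 = -587)
S + G*o(-27, 15) = -636 - 587*19 = -636 - 11153 = -11789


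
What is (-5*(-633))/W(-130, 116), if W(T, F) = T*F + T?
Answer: -211/1014 ≈ -0.20809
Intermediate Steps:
W(T, F) = T + F*T (W(T, F) = F*T + T = T + F*T)
(-5*(-633))/W(-130, 116) = (-5*(-633))/((-130*(1 + 116))) = 3165/((-130*117)) = 3165/(-15210) = 3165*(-1/15210) = -211/1014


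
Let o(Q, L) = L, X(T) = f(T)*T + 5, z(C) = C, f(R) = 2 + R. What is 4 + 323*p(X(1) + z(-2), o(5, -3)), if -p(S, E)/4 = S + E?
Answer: -3872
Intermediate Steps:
X(T) = 5 + T*(2 + T) (X(T) = (2 + T)*T + 5 = T*(2 + T) + 5 = 5 + T*(2 + T))
p(S, E) = -4*E - 4*S (p(S, E) = -4*(S + E) = -4*(E + S) = -4*E - 4*S)
4 + 323*p(X(1) + z(-2), o(5, -3)) = 4 + 323*(-4*(-3) - 4*((5 + 1*(2 + 1)) - 2)) = 4 + 323*(12 - 4*((5 + 1*3) - 2)) = 4 + 323*(12 - 4*((5 + 3) - 2)) = 4 + 323*(12 - 4*(8 - 2)) = 4 + 323*(12 - 4*6) = 4 + 323*(12 - 24) = 4 + 323*(-12) = 4 - 3876 = -3872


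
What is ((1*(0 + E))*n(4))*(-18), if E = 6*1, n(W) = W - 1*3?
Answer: -108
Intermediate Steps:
n(W) = -3 + W (n(W) = W - 3 = -3 + W)
E = 6
((1*(0 + E))*n(4))*(-18) = ((1*(0 + 6))*(-3 + 4))*(-18) = ((1*6)*1)*(-18) = (6*1)*(-18) = 6*(-18) = -108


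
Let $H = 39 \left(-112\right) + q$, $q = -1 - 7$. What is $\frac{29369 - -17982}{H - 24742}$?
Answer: $- \frac{47351}{29118} \approx -1.6262$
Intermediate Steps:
$q = -8$
$H = -4376$ ($H = 39 \left(-112\right) - 8 = -4368 - 8 = -4376$)
$\frac{29369 - -17982}{H - 24742} = \frac{29369 - -17982}{-4376 - 24742} = \frac{29369 + 17982}{-29118} = 47351 \left(- \frac{1}{29118}\right) = - \frac{47351}{29118}$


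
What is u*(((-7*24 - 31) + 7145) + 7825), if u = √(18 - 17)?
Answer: 14771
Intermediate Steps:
u = 1 (u = √1 = 1)
u*(((-7*24 - 31) + 7145) + 7825) = 1*(((-7*24 - 31) + 7145) + 7825) = 1*(((-168 - 31) + 7145) + 7825) = 1*((-199 + 7145) + 7825) = 1*(6946 + 7825) = 1*14771 = 14771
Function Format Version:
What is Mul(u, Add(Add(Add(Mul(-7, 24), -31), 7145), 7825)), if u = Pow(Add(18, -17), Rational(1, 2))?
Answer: 14771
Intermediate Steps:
u = 1 (u = Pow(1, Rational(1, 2)) = 1)
Mul(u, Add(Add(Add(Mul(-7, 24), -31), 7145), 7825)) = Mul(1, Add(Add(Add(Mul(-7, 24), -31), 7145), 7825)) = Mul(1, Add(Add(Add(-168, -31), 7145), 7825)) = Mul(1, Add(Add(-199, 7145), 7825)) = Mul(1, Add(6946, 7825)) = Mul(1, 14771) = 14771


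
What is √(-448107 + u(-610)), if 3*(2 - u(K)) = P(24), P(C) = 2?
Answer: I*√4032951/3 ≈ 669.41*I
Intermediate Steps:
u(K) = 4/3 (u(K) = 2 - ⅓*2 = 2 - ⅔ = 4/3)
√(-448107 + u(-610)) = √(-448107 + 4/3) = √(-1344317/3) = I*√4032951/3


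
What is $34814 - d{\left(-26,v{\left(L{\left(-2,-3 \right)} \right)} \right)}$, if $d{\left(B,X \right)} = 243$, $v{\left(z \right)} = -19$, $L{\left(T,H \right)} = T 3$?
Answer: $34571$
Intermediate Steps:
$L{\left(T,H \right)} = 3 T$
$34814 - d{\left(-26,v{\left(L{\left(-2,-3 \right)} \right)} \right)} = 34814 - 243 = 34571$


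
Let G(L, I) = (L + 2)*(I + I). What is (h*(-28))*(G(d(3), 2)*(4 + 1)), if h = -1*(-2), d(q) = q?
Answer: -5600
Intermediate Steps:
h = 2
G(L, I) = 2*I*(2 + L) (G(L, I) = (2 + L)*(2*I) = 2*I*(2 + L))
(h*(-28))*(G(d(3), 2)*(4 + 1)) = (2*(-28))*((2*2*(2 + 3))*(4 + 1)) = -56*2*2*5*5 = -1120*5 = -56*100 = -5600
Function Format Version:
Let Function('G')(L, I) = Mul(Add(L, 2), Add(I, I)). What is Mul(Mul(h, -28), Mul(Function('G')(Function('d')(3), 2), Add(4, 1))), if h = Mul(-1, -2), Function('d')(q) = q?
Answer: -5600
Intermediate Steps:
h = 2
Function('G')(L, I) = Mul(2, I, Add(2, L)) (Function('G')(L, I) = Mul(Add(2, L), Mul(2, I)) = Mul(2, I, Add(2, L)))
Mul(Mul(h, -28), Mul(Function('G')(Function('d')(3), 2), Add(4, 1))) = Mul(Mul(2, -28), Mul(Mul(2, 2, Add(2, 3)), Add(4, 1))) = Mul(-56, Mul(Mul(2, 2, 5), 5)) = Mul(-56, Mul(20, 5)) = Mul(-56, 100) = -5600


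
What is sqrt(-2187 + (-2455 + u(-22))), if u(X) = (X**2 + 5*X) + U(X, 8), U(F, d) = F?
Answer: I*sqrt(4290) ≈ 65.498*I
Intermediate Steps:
u(X) = X**2 + 6*X (u(X) = (X**2 + 5*X) + X = X**2 + 6*X)
sqrt(-2187 + (-2455 + u(-22))) = sqrt(-2187 + (-2455 - 22*(6 - 22))) = sqrt(-2187 + (-2455 - 22*(-16))) = sqrt(-2187 + (-2455 + 352)) = sqrt(-2187 - 2103) = sqrt(-4290) = I*sqrt(4290)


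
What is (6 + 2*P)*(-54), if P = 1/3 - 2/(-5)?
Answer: -2016/5 ≈ -403.20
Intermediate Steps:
P = 11/15 (P = 1*(1/3) - 2*(-1/5) = 1/3 + 2/5 = 11/15 ≈ 0.73333)
(6 + 2*P)*(-54) = (6 + 2*(11/15))*(-54) = (6 + 22/15)*(-54) = (112/15)*(-54) = -2016/5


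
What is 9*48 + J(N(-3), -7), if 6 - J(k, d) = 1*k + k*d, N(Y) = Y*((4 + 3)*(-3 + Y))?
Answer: 1194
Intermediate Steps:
N(Y) = Y*(-21 + 7*Y) (N(Y) = Y*(7*(-3 + Y)) = Y*(-21 + 7*Y))
J(k, d) = 6 - k - d*k (J(k, d) = 6 - (1*k + k*d) = 6 - (k + d*k) = 6 + (-k - d*k) = 6 - k - d*k)
9*48 + J(N(-3), -7) = 9*48 + (6 - 7*(-3)*(-3 - 3) - 1*(-7)*7*(-3)*(-3 - 3)) = 432 + (6 - 7*(-3)*(-6) - 1*(-7)*7*(-3)*(-6)) = 432 + (6 - 1*126 - 1*(-7)*126) = 432 + (6 - 126 + 882) = 432 + 762 = 1194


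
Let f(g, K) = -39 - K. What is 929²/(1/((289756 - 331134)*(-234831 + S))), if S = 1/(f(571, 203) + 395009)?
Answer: 3310527440395049789248/394767 ≈ 8.3860e+15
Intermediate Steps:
S = 1/394767 (S = 1/((-39 - 1*203) + 395009) = 1/((-39 - 203) + 395009) = 1/(-242 + 395009) = 1/394767 ≈ 2.5331e-6)
929²/(1/((289756 - 331134)*(-234831 + S))) = 929²/(1/((289756 - 331134)*(-234831 + 1/394767))) = 863041/(1/(-41378*(-92703529376/394767))) = 863041/(1/(3835886638520128/394767)) = 863041/(394767/3835886638520128) = 863041*(3835886638520128/394767) = 3310527440395049789248/394767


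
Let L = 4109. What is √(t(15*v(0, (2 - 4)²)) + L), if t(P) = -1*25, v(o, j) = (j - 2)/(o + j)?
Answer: 2*√1021 ≈ 63.906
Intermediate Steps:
v(o, j) = (-2 + j)/(j + o)
t(P) = -25
√(t(15*v(0, (2 - 4)²)) + L) = √(-25 + 4109) = √4084 = 2*√1021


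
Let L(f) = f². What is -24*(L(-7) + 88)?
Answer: -3288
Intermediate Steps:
-24*(L(-7) + 88) = -24*((-7)² + 88) = -24*(49 + 88) = -24*137 = -3288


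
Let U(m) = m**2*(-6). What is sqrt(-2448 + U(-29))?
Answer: I*sqrt(7494) ≈ 86.568*I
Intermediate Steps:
U(m) = -6*m**2
sqrt(-2448 + U(-29)) = sqrt(-2448 - 6*(-29)**2) = sqrt(-2448 - 6*841) = sqrt(-2448 - 5046) = sqrt(-7494) = I*sqrt(7494)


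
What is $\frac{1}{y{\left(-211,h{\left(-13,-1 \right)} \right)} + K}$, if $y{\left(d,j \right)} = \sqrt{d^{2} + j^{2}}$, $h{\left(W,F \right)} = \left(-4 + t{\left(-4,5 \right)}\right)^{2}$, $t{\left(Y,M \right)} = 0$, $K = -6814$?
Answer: $- \frac{6814}{46385819} - \frac{\sqrt{44777}}{46385819} \approx -0.00015146$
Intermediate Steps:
$h{\left(W,F \right)} = 16$ ($h{\left(W,F \right)} = \left(-4 + 0\right)^{2} = \left(-4\right)^{2} = 16$)
$\frac{1}{y{\left(-211,h{\left(-13,-1 \right)} \right)} + K} = \frac{1}{\sqrt{\left(-211\right)^{2} + 16^{2}} - 6814} = \frac{1}{\sqrt{44521 + 256} - 6814} = \frac{1}{\sqrt{44777} - 6814} = \frac{1}{-6814 + \sqrt{44777}}$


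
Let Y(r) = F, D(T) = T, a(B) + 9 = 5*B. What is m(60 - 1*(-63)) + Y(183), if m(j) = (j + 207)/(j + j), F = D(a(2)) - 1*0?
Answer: 96/41 ≈ 2.3415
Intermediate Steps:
a(B) = -9 + 5*B
F = 1 (F = (-9 + 5*2) - 1*0 = (-9 + 10) + 0 = 1 + 0 = 1)
Y(r) = 1
m(j) = (207 + j)/(2*j) (m(j) = (207 + j)/((2*j)) = (207 + j)*(1/(2*j)) = (207 + j)/(2*j))
m(60 - 1*(-63)) + Y(183) = (207 + (60 - 1*(-63)))/(2*(60 - 1*(-63))) + 1 = (207 + (60 + 63))/(2*(60 + 63)) + 1 = (½)*(207 + 123)/123 + 1 = (½)*(1/123)*330 + 1 = 55/41 + 1 = 96/41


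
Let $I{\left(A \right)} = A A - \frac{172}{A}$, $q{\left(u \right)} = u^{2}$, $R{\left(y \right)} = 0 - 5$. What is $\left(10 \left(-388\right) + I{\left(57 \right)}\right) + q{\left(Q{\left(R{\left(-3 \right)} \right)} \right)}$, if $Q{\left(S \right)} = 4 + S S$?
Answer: $\frac{11798}{57} \approx 206.98$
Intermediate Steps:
$R{\left(y \right)} = -5$
$Q{\left(S \right)} = 4 + S^{2}$
$I{\left(A \right)} = A^{2} - \frac{172}{A}$
$\left(10 \left(-388\right) + I{\left(57 \right)}\right) + q{\left(Q{\left(R{\left(-3 \right)} \right)} \right)} = \left(10 \left(-388\right) + \frac{-172 + 57^{3}}{57}\right) + \left(4 + \left(-5\right)^{2}\right)^{2} = \left(-3880 + \frac{-172 + 185193}{57}\right) + \left(4 + 25\right)^{2} = \left(-3880 + \frac{1}{57} \cdot 185021\right) + 29^{2} = \left(-3880 + \frac{185021}{57}\right) + 841 = - \frac{36139}{57} + 841 = \frac{11798}{57}$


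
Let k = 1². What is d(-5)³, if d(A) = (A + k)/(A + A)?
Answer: 8/125 ≈ 0.064000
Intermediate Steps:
k = 1
d(A) = (1 + A)/(2*A) (d(A) = (A + 1)/(A + A) = (1 + A)/((2*A)) = (1 + A)*(1/(2*A)) = (1 + A)/(2*A))
d(-5)³ = ((½)*(1 - 5)/(-5))³ = ((½)*(-⅕)*(-4))³ = (⅖)³ = 8/125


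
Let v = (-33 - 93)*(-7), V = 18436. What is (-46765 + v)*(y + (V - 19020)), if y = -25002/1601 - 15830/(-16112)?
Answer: 354261509735783/12897656 ≈ 2.7467e+7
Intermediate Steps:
v = 882 (v = -126*(-7) = 882)
y = -188744197/12897656 (y = -25002*1/1601 - 15830*(-1/16112) = -25002/1601 + 7915/8056 = -188744197/12897656 ≈ -14.634)
(-46765 + v)*(y + (V - 19020)) = (-46765 + 882)*(-188744197/12897656 + (18436 - 19020)) = -45883*(-188744197/12897656 - 584) = -45883*(-7720975301/12897656) = 354261509735783/12897656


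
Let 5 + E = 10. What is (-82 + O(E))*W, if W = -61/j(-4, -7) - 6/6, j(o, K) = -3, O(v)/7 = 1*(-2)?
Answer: -1856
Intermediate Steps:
E = 5 (E = -5 + 10 = 5)
O(v) = -14 (O(v) = 7*(1*(-2)) = 7*(-2) = -14)
W = 58/3 (W = -61/(-3) - 6/6 = -61*(-⅓) - 6*⅙ = 61/3 - 1 = 58/3 ≈ 19.333)
(-82 + O(E))*W = (-82 - 14)*(58/3) = -96*58/3 = -1856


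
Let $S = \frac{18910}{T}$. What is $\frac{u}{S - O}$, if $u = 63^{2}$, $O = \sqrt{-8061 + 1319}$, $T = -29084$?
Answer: $- \frac{545716107090}{1425818545913} + \frac{839323493316 i \sqrt{6742}}{1425818545913} \approx -0.38274 + 48.335 i$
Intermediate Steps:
$O = i \sqrt{6742}$ ($O = \sqrt{-6742} = i \sqrt{6742} \approx 82.11 i$)
$S = - \frac{9455}{14542}$ ($S = \frac{18910}{-29084} = 18910 \left(- \frac{1}{29084}\right) = - \frac{9455}{14542} \approx -0.65019$)
$u = 3969$
$\frac{u}{S - O} = \frac{3969}{- \frac{9455}{14542} - i \sqrt{6742}}$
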